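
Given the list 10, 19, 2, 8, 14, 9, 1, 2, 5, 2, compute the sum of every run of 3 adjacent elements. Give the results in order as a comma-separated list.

Sliding a size-3 window across the 10 values:
10 19 2 → sum 31
19 2 8 → sum 29
2 8 14 → sum 24
8 14 9 → sum 31
14 9 1 → sum 24
9 1 2 → sum 12
1 2 5 → sum 8
2 5 2 → sum 9

31, 29, 24, 31, 24, 12, 8, 9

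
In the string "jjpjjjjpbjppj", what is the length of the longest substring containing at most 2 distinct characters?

Extend right; when distinct count exceeds 2, shrink from the left:
[j] 1 distinct, len 1
[j, j] 1 distinct, len 2
[j, j, p] 2 distinct, len 3
[j, j, p, j] 2 distinct, len 4
[j, j, p, j, j] 2 distinct, len 5
[j, j, p, j, j, j] 2 distinct, len 6
[j, j, p, j, j, j, j] 2 distinct, len 7
[j, j, p, j, j, j, j, p] 2 distinct, len 8
[p, b] 2 distinct, len 2
[b, j] 2 distinct, len 2
[j, p] 2 distinct, len 2
[j, p, p] 2 distinct, len 3
[j, p, p, j] 2 distinct, len 4
Longest length with ≤2 distinct: 8.

8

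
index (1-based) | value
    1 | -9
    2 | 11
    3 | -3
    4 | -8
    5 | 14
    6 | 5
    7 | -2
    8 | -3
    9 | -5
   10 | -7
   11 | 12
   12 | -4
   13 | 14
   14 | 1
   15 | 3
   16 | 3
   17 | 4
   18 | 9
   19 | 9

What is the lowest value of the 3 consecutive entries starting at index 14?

Elements at indices 14..16: 1, 3, 3
min(1, 3, 3) = 1

1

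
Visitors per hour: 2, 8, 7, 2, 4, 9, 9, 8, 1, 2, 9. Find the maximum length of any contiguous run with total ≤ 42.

add 2: [2] sum 2, len 1
add 8: [2, 8] sum 10, len 2
add 7: [2, 8, 7] sum 17, len 3
add 2: [2, 8, 7, 2] sum 19, len 4
add 4: [2, 8, 7, 2, 4] sum 23, len 5
add 9: [2, 8, 7, 2, 4, 9] sum 32, len 6
add 9: [2, 8, 7, 2, 4, 9, 9] sum 41, len 7
add 8: [7, 2, 4, 9, 9, 8] sum 39, len 6
add 1: [7, 2, 4, 9, 9, 8, 1] sum 40, len 7
add 2: [7, 2, 4, 9, 9, 8, 1, 2] sum 42, len 8
add 9: [4, 9, 9, 8, 1, 2, 9] sum 42, len 7
Longest length seen: 8.

8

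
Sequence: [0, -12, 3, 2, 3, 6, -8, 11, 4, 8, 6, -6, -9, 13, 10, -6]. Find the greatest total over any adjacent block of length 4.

(0, -12, 3, 2) → sum -7
(-12, 3, 2, 3) → sum -4
(3, 2, 3, 6) → sum 14
(2, 3, 6, -8) → sum 3
(3, 6, -8, 11) → sum 12
(6, -8, 11, 4) → sum 13
(-8, 11, 4, 8) → sum 15
(11, 4, 8, 6) → sum 29
(4, 8, 6, -6) → sum 12
(8, 6, -6, -9) → sum -1
(6, -6, -9, 13) → sum 4
(-6, -9, 13, 10) → sum 8
(-9, 13, 10, -6) → sum 8
Greatest of these is 29.

29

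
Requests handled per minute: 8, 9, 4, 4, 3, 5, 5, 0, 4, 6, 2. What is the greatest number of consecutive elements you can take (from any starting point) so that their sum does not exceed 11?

3

add 8: [8] sum 8, len 1
add 9: [9] sum 9, len 1
add 4: [4] sum 4, len 1
add 4: [4, 4] sum 8, len 2
add 3: [4, 4, 3] sum 11, len 3
add 5: [3, 5] sum 8, len 2
add 5: [5, 5] sum 10, len 2
add 0: [5, 5, 0] sum 10, len 3
add 4: [5, 0, 4] sum 9, len 3
add 6: [0, 4, 6] sum 10, len 3
add 2: [6, 2] sum 8, len 2
Longest length seen: 3.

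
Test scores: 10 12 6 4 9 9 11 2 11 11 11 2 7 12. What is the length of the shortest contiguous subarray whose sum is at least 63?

7

add 10: running sum 10 < 63
add 12: running sum 22 < 63
add 6: running sum 28 < 63
add 4: running sum 32 < 63
add 9: running sum 41 < 63
add 9: running sum 50 < 63
add 11: running sum 61 < 63
add 2: shortest ending here [10, 12, 6, 4, 9, 9, 11, 2] sum 63, len 8
add 11: shortest ending here [12, 6, 4, 9, 9, 11, 2, 11] sum 64, len 8
add 11: shortest ending here [6, 4, 9, 9, 11, 2, 11, 11] sum 63, len 8
add 11: shortest ending here [9, 9, 11, 2, 11, 11, 11] sum 64, len 7
add 2: shortest ending here [9, 9, 11, 2, 11, 11, 11, 2] sum 66, len 8
add 7: shortest ending here [9, 11, 2, 11, 11, 11, 2, 7] sum 64, len 8
add 12: shortest ending here [11, 2, 11, 11, 11, 2, 7, 12] sum 67, len 8
Shortest qualifying length: 7.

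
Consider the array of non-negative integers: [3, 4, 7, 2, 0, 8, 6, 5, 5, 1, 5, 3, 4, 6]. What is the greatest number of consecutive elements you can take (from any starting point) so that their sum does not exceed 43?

→ 3: sum 3, len 1
→ 4: sum 7, len 2
→ 7: sum 14, len 3
→ 2: sum 16, len 4
→ 0: sum 16, len 5
→ 8: sum 24, len 6
→ 6: sum 30, len 7
→ 5: sum 35, len 8
→ 5: sum 40, len 9
→ 1: sum 41, len 10
→ 5 (dropped 3): sum 43, len 10
→ 3 (dropped 4): sum 42, len 10
→ 4 (dropped 7): sum 39, len 10
→ 6 (dropped 2): sum 43, len 10
Longest length seen: 10.

10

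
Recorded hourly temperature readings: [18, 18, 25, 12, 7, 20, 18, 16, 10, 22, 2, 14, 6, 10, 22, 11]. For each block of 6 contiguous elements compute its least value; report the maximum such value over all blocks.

7

Each size-6 window and its min:
[18, 18, 25, 12, 7, 20] → min 7
[18, 25, 12, 7, 20, 18] → min 7
[25, 12, 7, 20, 18, 16] → min 7
[12, 7, 20, 18, 16, 10] → min 7
[7, 20, 18, 16, 10, 22] → min 7
[20, 18, 16, 10, 22, 2] → min 2
[18, 16, 10, 22, 2, 14] → min 2
[16, 10, 22, 2, 14, 6] → min 2
[10, 22, 2, 14, 6, 10] → min 2
[22, 2, 14, 6, 10, 22] → min 2
[2, 14, 6, 10, 22, 11] → min 2
Maximum of these is 7.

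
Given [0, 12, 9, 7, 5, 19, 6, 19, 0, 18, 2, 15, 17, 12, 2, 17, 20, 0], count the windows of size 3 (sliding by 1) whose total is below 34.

9

[0, 12, 9] → sum 21  < 34 ✓
[12, 9, 7] → sum 28  < 34 ✓
[9, 7, 5] → sum 21  < 34 ✓
[7, 5, 19] → sum 31  < 34 ✓
[5, 19, 6] → sum 30  < 34 ✓
[19, 6, 19] → sum 44
[6, 19, 0] → sum 25  < 34 ✓
[19, 0, 18] → sum 37
[0, 18, 2] → sum 20  < 34 ✓
[18, 2, 15] → sum 35
[2, 15, 17] → sum 34
[15, 17, 12] → sum 44
[17, 12, 2] → sum 31  < 34 ✓
[12, 2, 17] → sum 31  < 34 ✓
[2, 17, 20] → sum 39
[17, 20, 0] → sum 37
9 windows satisfy the condition.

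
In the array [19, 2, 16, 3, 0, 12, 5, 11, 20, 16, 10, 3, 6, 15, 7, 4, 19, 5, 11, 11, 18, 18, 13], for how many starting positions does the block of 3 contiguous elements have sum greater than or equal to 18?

19

(19, 2, 16) → sum 37  ≥ 18 ✓
(2, 16, 3) → sum 21  ≥ 18 ✓
(16, 3, 0) → sum 19  ≥ 18 ✓
(3, 0, 12) → sum 15
(0, 12, 5) → sum 17
(12, 5, 11) → sum 28  ≥ 18 ✓
(5, 11, 20) → sum 36  ≥ 18 ✓
(11, 20, 16) → sum 47  ≥ 18 ✓
(20, 16, 10) → sum 46  ≥ 18 ✓
(16, 10, 3) → sum 29  ≥ 18 ✓
(10, 3, 6) → sum 19  ≥ 18 ✓
(3, 6, 15) → sum 24  ≥ 18 ✓
(6, 15, 7) → sum 28  ≥ 18 ✓
(15, 7, 4) → sum 26  ≥ 18 ✓
(7, 4, 19) → sum 30  ≥ 18 ✓
(4, 19, 5) → sum 28  ≥ 18 ✓
(19, 5, 11) → sum 35  ≥ 18 ✓
(5, 11, 11) → sum 27  ≥ 18 ✓
(11, 11, 18) → sum 40  ≥ 18 ✓
(11, 18, 18) → sum 47  ≥ 18 ✓
(18, 18, 13) → sum 49  ≥ 18 ✓
19 windows satisfy the condition.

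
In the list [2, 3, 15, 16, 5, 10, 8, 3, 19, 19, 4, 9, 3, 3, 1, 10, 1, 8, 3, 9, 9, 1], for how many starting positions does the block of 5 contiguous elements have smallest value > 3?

[2, 3, 15, 16, 5] → min 2
[3, 15, 16, 5, 10] → min 3
[15, 16, 5, 10, 8] → min 5  > 3 ✓
[16, 5, 10, 8, 3] → min 3
[5, 10, 8, 3, 19] → min 3
[10, 8, 3, 19, 19] → min 3
[8, 3, 19, 19, 4] → min 3
[3, 19, 19, 4, 9] → min 3
[19, 19, 4, 9, 3] → min 3
[19, 4, 9, 3, 3] → min 3
[4, 9, 3, 3, 1] → min 1
[9, 3, 3, 1, 10] → min 1
[3, 3, 1, 10, 1] → min 1
[3, 1, 10, 1, 8] → min 1
[1, 10, 1, 8, 3] → min 1
[10, 1, 8, 3, 9] → min 1
[1, 8, 3, 9, 9] → min 1
[8, 3, 9, 9, 1] → min 1
1 window satisfy the condition.

1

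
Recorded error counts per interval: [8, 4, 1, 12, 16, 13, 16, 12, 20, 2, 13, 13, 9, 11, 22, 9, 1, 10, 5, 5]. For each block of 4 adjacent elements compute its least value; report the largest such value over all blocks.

12

(8, 4, 1, 12) → min 1
(4, 1, 12, 16) → min 1
(1, 12, 16, 13) → min 1
(12, 16, 13, 16) → min 12
(16, 13, 16, 12) → min 12
(13, 16, 12, 20) → min 12
(16, 12, 20, 2) → min 2
(12, 20, 2, 13) → min 2
(20, 2, 13, 13) → min 2
(2, 13, 13, 9) → min 2
(13, 13, 9, 11) → min 9
(13, 9, 11, 22) → min 9
(9, 11, 22, 9) → min 9
(11, 22, 9, 1) → min 1
(22, 9, 1, 10) → min 1
(9, 1, 10, 5) → min 1
(1, 10, 5, 5) → min 1
Largest of these is 12.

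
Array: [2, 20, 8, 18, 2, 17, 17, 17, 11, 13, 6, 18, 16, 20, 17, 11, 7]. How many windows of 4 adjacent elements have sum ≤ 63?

12

2 20 8 18 → sum 48  ≤ 63 ✓
20 8 18 2 → sum 48  ≤ 63 ✓
8 18 2 17 → sum 45  ≤ 63 ✓
18 2 17 17 → sum 54  ≤ 63 ✓
2 17 17 17 → sum 53  ≤ 63 ✓
17 17 17 11 → sum 62  ≤ 63 ✓
17 17 11 13 → sum 58  ≤ 63 ✓
17 11 13 6 → sum 47  ≤ 63 ✓
11 13 6 18 → sum 48  ≤ 63 ✓
13 6 18 16 → sum 53  ≤ 63 ✓
6 18 16 20 → sum 60  ≤ 63 ✓
18 16 20 17 → sum 71
16 20 17 11 → sum 64
20 17 11 7 → sum 55  ≤ 63 ✓
12 windows satisfy the condition.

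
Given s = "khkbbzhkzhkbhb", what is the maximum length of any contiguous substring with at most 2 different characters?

add k: window [k] (1 distinct), len 1
add h: window [k, h] (2 distinct), len 2
add k: window [k, h, k] (2 distinct), len 3
add b: window [k, b] (2 distinct), len 2
add b: window [k, b, b] (2 distinct), len 3
add z: window [b, b, z] (2 distinct), len 3
add h: window [z, h] (2 distinct), len 2
add k: window [h, k] (2 distinct), len 2
add z: window [k, z] (2 distinct), len 2
add h: window [z, h] (2 distinct), len 2
add k: window [h, k] (2 distinct), len 2
add b: window [k, b] (2 distinct), len 2
add h: window [b, h] (2 distinct), len 2
add b: window [b, h, b] (2 distinct), len 3
Longest length with ≤2 distinct: 3.

3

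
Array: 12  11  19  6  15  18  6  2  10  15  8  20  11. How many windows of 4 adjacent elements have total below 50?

(12, 11, 19, 6) → sum 48  < 50 ✓
(11, 19, 6, 15) → sum 51
(19, 6, 15, 18) → sum 58
(6, 15, 18, 6) → sum 45  < 50 ✓
(15, 18, 6, 2) → sum 41  < 50 ✓
(18, 6, 2, 10) → sum 36  < 50 ✓
(6, 2, 10, 15) → sum 33  < 50 ✓
(2, 10, 15, 8) → sum 35  < 50 ✓
(10, 15, 8, 20) → sum 53
(15, 8, 20, 11) → sum 54
6 windows satisfy the condition.

6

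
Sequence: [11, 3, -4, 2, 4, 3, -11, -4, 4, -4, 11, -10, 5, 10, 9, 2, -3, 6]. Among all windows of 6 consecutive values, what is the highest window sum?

29

(11, 3, -4, 2, 4, 3) → sum 19
(3, -4, 2, 4, 3, -11) → sum -3
(-4, 2, 4, 3, -11, -4) → sum -10
(2, 4, 3, -11, -4, 4) → sum -2
(4, 3, -11, -4, 4, -4) → sum -8
(3, -11, -4, 4, -4, 11) → sum -1
(-11, -4, 4, -4, 11, -10) → sum -14
(-4, 4, -4, 11, -10, 5) → sum 2
(4, -4, 11, -10, 5, 10) → sum 16
(-4, 11, -10, 5, 10, 9) → sum 21
(11, -10, 5, 10, 9, 2) → sum 27
(-10, 5, 10, 9, 2, -3) → sum 13
(5, 10, 9, 2, -3, 6) → sum 29
Highest of these is 29.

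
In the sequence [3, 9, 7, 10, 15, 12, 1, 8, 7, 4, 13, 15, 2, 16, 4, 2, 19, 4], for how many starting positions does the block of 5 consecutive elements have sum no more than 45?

9

(3, 9, 7, 10, 15) → sum 44  ≤ 45 ✓
(9, 7, 10, 15, 12) → sum 53
(7, 10, 15, 12, 1) → sum 45  ≤ 45 ✓
(10, 15, 12, 1, 8) → sum 46
(15, 12, 1, 8, 7) → sum 43  ≤ 45 ✓
(12, 1, 8, 7, 4) → sum 32  ≤ 45 ✓
(1, 8, 7, 4, 13) → sum 33  ≤ 45 ✓
(8, 7, 4, 13, 15) → sum 47
(7, 4, 13, 15, 2) → sum 41  ≤ 45 ✓
(4, 13, 15, 2, 16) → sum 50
(13, 15, 2, 16, 4) → sum 50
(15, 2, 16, 4, 2) → sum 39  ≤ 45 ✓
(2, 16, 4, 2, 19) → sum 43  ≤ 45 ✓
(16, 4, 2, 19, 4) → sum 45  ≤ 45 ✓
9 windows satisfy the condition.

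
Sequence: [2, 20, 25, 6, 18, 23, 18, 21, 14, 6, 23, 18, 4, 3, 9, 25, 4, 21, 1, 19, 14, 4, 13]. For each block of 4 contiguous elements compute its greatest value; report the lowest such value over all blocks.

(2, 20, 25, 6) → max 25
(20, 25, 6, 18) → max 25
(25, 6, 18, 23) → max 25
(6, 18, 23, 18) → max 23
(18, 23, 18, 21) → max 23
(23, 18, 21, 14) → max 23
(18, 21, 14, 6) → max 21
(21, 14, 6, 23) → max 23
(14, 6, 23, 18) → max 23
(6, 23, 18, 4) → max 23
(23, 18, 4, 3) → max 23
(18, 4, 3, 9) → max 18
(4, 3, 9, 25) → max 25
(3, 9, 25, 4) → max 25
(9, 25, 4, 21) → max 25
(25, 4, 21, 1) → max 25
(4, 21, 1, 19) → max 21
(21, 1, 19, 14) → max 21
(1, 19, 14, 4) → max 19
(19, 14, 4, 13) → max 19
Lowest of these is 18.

18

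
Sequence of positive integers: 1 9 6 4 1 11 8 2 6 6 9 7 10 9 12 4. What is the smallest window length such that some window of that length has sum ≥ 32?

4

Extend right; whenever the sum reaches 32, record the length and shrink from the left:
add 1: running sum 1 < 32
add 9: running sum 10 < 32
add 6: running sum 16 < 32
add 4: running sum 20 < 32
add 1: running sum 21 < 32
end 5: [1, 9, 6, 4, 1, 11] sum 32, len 6
end 6: [9, 6, 4, 1, 11, 8] sum 39, len 6
end 7: [6, 4, 1, 11, 8, 2] sum 32, len 6
end 8: [4, 1, 11, 8, 2, 6] sum 32, len 6
end 9: [11, 8, 2, 6, 6] sum 33, len 5
end 10: [11, 8, 2, 6, 6, 9] sum 42, len 6
end 11: [8, 2, 6, 6, 9, 7] sum 38, len 6
end 12: [6, 9, 7, 10] sum 32, len 4
end 13: [9, 7, 10, 9] sum 35, len 4
end 14: [7, 10, 9, 12] sum 38, len 4
end 15: [10, 9, 12, 4] sum 35, len 4
Shortest qualifying length: 4.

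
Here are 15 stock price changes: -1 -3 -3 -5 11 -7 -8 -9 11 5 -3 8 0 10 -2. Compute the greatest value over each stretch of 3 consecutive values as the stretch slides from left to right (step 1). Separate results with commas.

Sliding a size-3 window across the 15 values:
-1 -3 -3 → max -1
-3 -3 -5 → max -3
-3 -5 11 → max 11
-5 11 -7 → max 11
11 -7 -8 → max 11
-7 -8 -9 → max -7
-8 -9 11 → max 11
-9 11 5 → max 11
11 5 -3 → max 11
5 -3 8 → max 8
-3 8 0 → max 8
8 0 10 → max 10
0 10 -2 → max 10

-1, -3, 11, 11, 11, -7, 11, 11, 11, 8, 8, 10, 10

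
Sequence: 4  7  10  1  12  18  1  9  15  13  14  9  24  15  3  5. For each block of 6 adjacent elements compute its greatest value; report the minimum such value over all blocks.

15

4 7 10 1 12 18 → max 18
7 10 1 12 18 1 → max 18
10 1 12 18 1 9 → max 18
1 12 18 1 9 15 → max 18
12 18 1 9 15 13 → max 18
18 1 9 15 13 14 → max 18
1 9 15 13 14 9 → max 15
9 15 13 14 9 24 → max 24
15 13 14 9 24 15 → max 24
13 14 9 24 15 3 → max 24
14 9 24 15 3 5 → max 24
Minimum of these is 15.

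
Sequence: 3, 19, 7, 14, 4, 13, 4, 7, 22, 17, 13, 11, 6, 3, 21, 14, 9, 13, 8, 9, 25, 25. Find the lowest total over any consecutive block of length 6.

49

3 19 7 14 4 13 → sum 60
19 7 14 4 13 4 → sum 61
7 14 4 13 4 7 → sum 49
14 4 13 4 7 22 → sum 64
4 13 4 7 22 17 → sum 67
13 4 7 22 17 13 → sum 76
4 7 22 17 13 11 → sum 74
7 22 17 13 11 6 → sum 76
22 17 13 11 6 3 → sum 72
17 13 11 6 3 21 → sum 71
13 11 6 3 21 14 → sum 68
11 6 3 21 14 9 → sum 64
6 3 21 14 9 13 → sum 66
3 21 14 9 13 8 → sum 68
21 14 9 13 8 9 → sum 74
14 9 13 8 9 25 → sum 78
9 13 8 9 25 25 → sum 89
Lowest of these is 49.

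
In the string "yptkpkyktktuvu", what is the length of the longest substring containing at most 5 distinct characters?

12

add y: window [y] (1 distinct), len 1
add p: window [y, p] (2 distinct), len 2
add t: window [y, p, t] (3 distinct), len 3
add k: window [y, p, t, k] (4 distinct), len 4
add p: window [y, p, t, k, p] (4 distinct), len 5
add k: window [y, p, t, k, p, k] (4 distinct), len 6
add y: window [y, p, t, k, p, k, y] (4 distinct), len 7
add k: window [y, p, t, k, p, k, y, k] (4 distinct), len 8
add t: window [y, p, t, k, p, k, y, k, t] (4 distinct), len 9
add k: window [y, p, t, k, p, k, y, k, t, k] (4 distinct), len 10
add t: window [y, p, t, k, p, k, y, k, t, k, t] (4 distinct), len 11
add u: window [y, p, t, k, p, k, y, k, t, k, t, u] (5 distinct), len 12
add v: window [k, y, k, t, k, t, u, v] (5 distinct), len 8
add u: window [k, y, k, t, k, t, u, v, u] (5 distinct), len 9
Longest length with ≤5 distinct: 12.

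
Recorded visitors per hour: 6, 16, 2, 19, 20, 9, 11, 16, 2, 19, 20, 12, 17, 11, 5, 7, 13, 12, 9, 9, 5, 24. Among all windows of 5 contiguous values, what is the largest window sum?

6 16 2 19 20 → sum 63
16 2 19 20 9 → sum 66
2 19 20 9 11 → sum 61
19 20 9 11 16 → sum 75
20 9 11 16 2 → sum 58
9 11 16 2 19 → sum 57
11 16 2 19 20 → sum 68
16 2 19 20 12 → sum 69
2 19 20 12 17 → sum 70
19 20 12 17 11 → sum 79
20 12 17 11 5 → sum 65
12 17 11 5 7 → sum 52
17 11 5 7 13 → sum 53
11 5 7 13 12 → sum 48
5 7 13 12 9 → sum 46
7 13 12 9 9 → sum 50
13 12 9 9 5 → sum 48
12 9 9 5 24 → sum 59
Largest of these is 79.

79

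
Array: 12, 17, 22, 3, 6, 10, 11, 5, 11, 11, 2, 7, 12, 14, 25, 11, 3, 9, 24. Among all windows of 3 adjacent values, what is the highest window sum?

51

[12, 17, 22] → sum 51
[17, 22, 3] → sum 42
[22, 3, 6] → sum 31
[3, 6, 10] → sum 19
[6, 10, 11] → sum 27
[10, 11, 5] → sum 26
[11, 5, 11] → sum 27
[5, 11, 11] → sum 27
[11, 11, 2] → sum 24
[11, 2, 7] → sum 20
[2, 7, 12] → sum 21
[7, 12, 14] → sum 33
[12, 14, 25] → sum 51
[14, 25, 11] → sum 50
[25, 11, 3] → sum 39
[11, 3, 9] → sum 23
[3, 9, 24] → sum 36
Highest of these is 51.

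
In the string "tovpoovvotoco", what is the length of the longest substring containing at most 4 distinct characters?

11

Extend right; when distinct count exceeds 4, shrink from the left:
add t: window [t] (1 distinct), len 1
add o: window [t, o] (2 distinct), len 2
add v: window [t, o, v] (3 distinct), len 3
add p: window [t, o, v, p] (4 distinct), len 4
add o: window [t, o, v, p, o] (4 distinct), len 5
add o: window [t, o, v, p, o, o] (4 distinct), len 6
add v: window [t, o, v, p, o, o, v] (4 distinct), len 7
add v: window [t, o, v, p, o, o, v, v] (4 distinct), len 8
add o: window [t, o, v, p, o, o, v, v, o] (4 distinct), len 9
add t: window [t, o, v, p, o, o, v, v, o, t] (4 distinct), len 10
add o: window [t, o, v, p, o, o, v, v, o, t, o] (4 distinct), len 11
add c: window [o, o, v, v, o, t, o, c] (4 distinct), len 8
add o: window [o, o, v, v, o, t, o, c, o] (4 distinct), len 9
Longest length with ≤4 distinct: 11.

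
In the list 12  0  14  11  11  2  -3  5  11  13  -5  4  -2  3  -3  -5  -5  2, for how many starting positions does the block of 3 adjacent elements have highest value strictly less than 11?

[12, 0, 14] → max 14
[0, 14, 11] → max 14
[14, 11, 11] → max 14
[11, 11, 2] → max 11
[11, 2, -3] → max 11
[2, -3, 5] → max 5  < 11 ✓
[-3, 5, 11] → max 11
[5, 11, 13] → max 13
[11, 13, -5] → max 13
[13, -5, 4] → max 13
[-5, 4, -2] → max 4  < 11 ✓
[4, -2, 3] → max 4  < 11 ✓
[-2, 3, -3] → max 3  < 11 ✓
[3, -3, -5] → max 3  < 11 ✓
[-3, -5, -5] → max -3  < 11 ✓
[-5, -5, 2] → max 2  < 11 ✓
7 windows satisfy the condition.

7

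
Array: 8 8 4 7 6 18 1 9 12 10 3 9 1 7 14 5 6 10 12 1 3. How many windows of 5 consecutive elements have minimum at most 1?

12

(8, 8, 4, 7, 6) → min 4
(8, 4, 7, 6, 18) → min 4
(4, 7, 6, 18, 1) → min 1  ≤ 1 ✓
(7, 6, 18, 1, 9) → min 1  ≤ 1 ✓
(6, 18, 1, 9, 12) → min 1  ≤ 1 ✓
(18, 1, 9, 12, 10) → min 1  ≤ 1 ✓
(1, 9, 12, 10, 3) → min 1  ≤ 1 ✓
(9, 12, 10, 3, 9) → min 3
(12, 10, 3, 9, 1) → min 1  ≤ 1 ✓
(10, 3, 9, 1, 7) → min 1  ≤ 1 ✓
(3, 9, 1, 7, 14) → min 1  ≤ 1 ✓
(9, 1, 7, 14, 5) → min 1  ≤ 1 ✓
(1, 7, 14, 5, 6) → min 1  ≤ 1 ✓
(7, 14, 5, 6, 10) → min 5
(14, 5, 6, 10, 12) → min 5
(5, 6, 10, 12, 1) → min 1  ≤ 1 ✓
(6, 10, 12, 1, 3) → min 1  ≤ 1 ✓
12 windows satisfy the condition.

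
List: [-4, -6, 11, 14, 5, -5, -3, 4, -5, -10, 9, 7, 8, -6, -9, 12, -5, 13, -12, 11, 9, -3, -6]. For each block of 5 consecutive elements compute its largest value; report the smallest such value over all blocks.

4

-4 -6 11 14 5 → max 14
-6 11 14 5 -5 → max 14
11 14 5 -5 -3 → max 14
14 5 -5 -3 4 → max 14
5 -5 -3 4 -5 → max 5
-5 -3 4 -5 -10 → max 4
-3 4 -5 -10 9 → max 9
4 -5 -10 9 7 → max 9
-5 -10 9 7 8 → max 9
-10 9 7 8 -6 → max 9
9 7 8 -6 -9 → max 9
7 8 -6 -9 12 → max 12
8 -6 -9 12 -5 → max 12
-6 -9 12 -5 13 → max 13
-9 12 -5 13 -12 → max 13
12 -5 13 -12 11 → max 13
-5 13 -12 11 9 → max 13
13 -12 11 9 -3 → max 13
-12 11 9 -3 -6 → max 11
Smallest of these is 4.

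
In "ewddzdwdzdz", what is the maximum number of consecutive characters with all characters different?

3

add e: [e] len 1
add w: [e, w] len 2
add d: [e, w, d] len 3
add d (repeat d, move left end past it): [d] len 1
add z: [d, z] len 2
add d (repeat d, move left end past it): [z, d] len 2
add w: [z, d, w] len 3
add d (repeat d, move left end past it): [w, d] len 2
add z: [w, d, z] len 3
add d (repeat d, move left end past it): [z, d] len 2
add z (repeat z, move left end past it): [d, z] len 2
Longest all-distinct length: 3.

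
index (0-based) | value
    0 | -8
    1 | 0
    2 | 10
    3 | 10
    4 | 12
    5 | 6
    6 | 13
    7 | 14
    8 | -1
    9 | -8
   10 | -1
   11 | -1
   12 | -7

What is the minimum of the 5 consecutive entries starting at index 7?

-8

Elements at indices 7..11: 14, -1, -8, -1, -1
min(14, -1, -8, -1, -1) = -8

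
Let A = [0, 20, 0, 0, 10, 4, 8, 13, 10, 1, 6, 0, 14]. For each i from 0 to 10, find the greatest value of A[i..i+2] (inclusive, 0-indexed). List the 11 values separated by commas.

[0, 20, 0] → max 20
[20, 0, 0] → max 20
[0, 0, 10] → max 10
[0, 10, 4] → max 10
[10, 4, 8] → max 10
[4, 8, 13] → max 13
[8, 13, 10] → max 13
[13, 10, 1] → max 13
[10, 1, 6] → max 10
[1, 6, 0] → max 6
[6, 0, 14] → max 14

20, 20, 10, 10, 10, 13, 13, 13, 10, 6, 14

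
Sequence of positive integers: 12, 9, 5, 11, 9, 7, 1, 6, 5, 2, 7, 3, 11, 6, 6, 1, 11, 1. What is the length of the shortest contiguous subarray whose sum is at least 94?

Extend right; whenever the sum reaches 94, record the length and shrink from the left:
add 12: running sum 12 < 94
add 9: running sum 21 < 94
add 5: running sum 26 < 94
add 11: running sum 37 < 94
add 9: running sum 46 < 94
add 7: running sum 53 < 94
add 1: running sum 54 < 94
add 6: running sum 60 < 94
add 5: running sum 65 < 94
add 2: running sum 67 < 94
add 7: running sum 74 < 94
add 3: running sum 77 < 94
add 11: running sum 88 < 94
end 13: [12, 9, 5, 11, 9, 7, 1, 6, 5, 2, 7, 3, 11, 6] sum 94, len 14
end 14: [12, 9, 5, 11, 9, 7, 1, 6, 5, 2, 7, 3, 11, 6, 6] sum 100, len 15
end 15: [12, 9, 5, 11, 9, 7, 1, 6, 5, 2, 7, 3, 11, 6, 6, 1] sum 101, len 16
end 16: [9, 5, 11, 9, 7, 1, 6, 5, 2, 7, 3, 11, 6, 6, 1, 11] sum 100, len 16
end 17: [9, 5, 11, 9, 7, 1, 6, 5, 2, 7, 3, 11, 6, 6, 1, 11, 1] sum 101, len 17
Shortest qualifying length: 14.

14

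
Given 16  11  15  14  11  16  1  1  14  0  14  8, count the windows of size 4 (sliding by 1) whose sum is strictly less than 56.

(16, 11, 15, 14) → sum 56
(11, 15, 14, 11) → sum 51  < 56 ✓
(15, 14, 11, 16) → sum 56
(14, 11, 16, 1) → sum 42  < 56 ✓
(11, 16, 1, 1) → sum 29  < 56 ✓
(16, 1, 1, 14) → sum 32  < 56 ✓
(1, 1, 14, 0) → sum 16  < 56 ✓
(1, 14, 0, 14) → sum 29  < 56 ✓
(14, 0, 14, 8) → sum 36  < 56 ✓
7 windows satisfy the condition.

7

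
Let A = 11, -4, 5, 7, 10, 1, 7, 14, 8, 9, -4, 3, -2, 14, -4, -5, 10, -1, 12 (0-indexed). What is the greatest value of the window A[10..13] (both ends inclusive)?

Elements at indices 10..13: -4, 3, -2, 14
max(-4, 3, -2, 14) = 14

14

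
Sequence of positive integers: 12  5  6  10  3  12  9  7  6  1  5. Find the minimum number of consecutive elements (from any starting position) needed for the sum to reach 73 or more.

add 12: running sum 12 < 73
add 5: running sum 17 < 73
add 6: running sum 23 < 73
add 10: running sum 33 < 73
add 3: running sum 36 < 73
add 12: running sum 48 < 73
add 9: running sum 57 < 73
add 7: running sum 64 < 73
add 6: running sum 70 < 73
add 1: running sum 71 < 73
add 5: shortest ending here [12, 5, 6, 10, 3, 12, 9, 7, 6, 1, 5] sum 76, len 11
Shortest qualifying length: 11.

11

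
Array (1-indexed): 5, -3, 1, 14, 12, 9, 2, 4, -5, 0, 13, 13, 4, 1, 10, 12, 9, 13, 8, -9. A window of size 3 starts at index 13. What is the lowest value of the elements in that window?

1

Elements at indices 13..15: 4, 1, 10
min(4, 1, 10) = 1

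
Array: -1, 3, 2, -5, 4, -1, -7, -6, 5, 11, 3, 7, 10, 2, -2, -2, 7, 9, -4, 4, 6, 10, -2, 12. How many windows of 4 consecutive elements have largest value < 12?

-1 3 2 -5 → max 3  < 12 ✓
3 2 -5 4 → max 4  < 12 ✓
2 -5 4 -1 → max 4  < 12 ✓
-5 4 -1 -7 → max 4  < 12 ✓
4 -1 -7 -6 → max 4  < 12 ✓
-1 -7 -6 5 → max 5  < 12 ✓
-7 -6 5 11 → max 11  < 12 ✓
-6 5 11 3 → max 11  < 12 ✓
5 11 3 7 → max 11  < 12 ✓
11 3 7 10 → max 11  < 12 ✓
3 7 10 2 → max 10  < 12 ✓
7 10 2 -2 → max 10  < 12 ✓
10 2 -2 -2 → max 10  < 12 ✓
2 -2 -2 7 → max 7  < 12 ✓
-2 -2 7 9 → max 9  < 12 ✓
-2 7 9 -4 → max 9  < 12 ✓
7 9 -4 4 → max 9  < 12 ✓
9 -4 4 6 → max 9  < 12 ✓
-4 4 6 10 → max 10  < 12 ✓
4 6 10 -2 → max 10  < 12 ✓
6 10 -2 12 → max 12
20 windows satisfy the condition.

20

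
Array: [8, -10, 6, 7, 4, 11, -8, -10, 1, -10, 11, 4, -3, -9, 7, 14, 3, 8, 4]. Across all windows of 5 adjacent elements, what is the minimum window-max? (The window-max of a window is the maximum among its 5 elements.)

8

Each size-5 window and its max:
8 -10 6 7 4 → max 8
-10 6 7 4 11 → max 11
6 7 4 11 -8 → max 11
7 4 11 -8 -10 → max 11
4 11 -8 -10 1 → max 11
11 -8 -10 1 -10 → max 11
-8 -10 1 -10 11 → max 11
-10 1 -10 11 4 → max 11
1 -10 11 4 -3 → max 11
-10 11 4 -3 -9 → max 11
11 4 -3 -9 7 → max 11
4 -3 -9 7 14 → max 14
-3 -9 7 14 3 → max 14
-9 7 14 3 8 → max 14
7 14 3 8 4 → max 14
Minimum of these is 8.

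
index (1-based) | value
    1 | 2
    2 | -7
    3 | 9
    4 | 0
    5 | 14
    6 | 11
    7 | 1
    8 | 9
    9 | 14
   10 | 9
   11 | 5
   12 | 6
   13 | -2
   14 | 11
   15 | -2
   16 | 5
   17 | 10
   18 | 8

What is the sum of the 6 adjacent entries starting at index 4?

Elements at indices 4..9: 0, 14, 11, 1, 9, 14
sum(0, 14, 11, 1, 9, 14) = 49

49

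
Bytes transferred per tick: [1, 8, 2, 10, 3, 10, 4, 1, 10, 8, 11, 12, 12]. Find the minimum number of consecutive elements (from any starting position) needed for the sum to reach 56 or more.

7

Extend right; whenever the sum reaches 56, record the length and shrink from the left:
add 1: running sum 1 < 56
add 8: running sum 9 < 56
add 2: running sum 11 < 56
add 10: running sum 21 < 56
add 3: running sum 24 < 56
add 10: running sum 34 < 56
add 4: running sum 38 < 56
add 1: running sum 39 < 56
add 10: running sum 49 < 56
end 9: [8, 2, 10, 3, 10, 4, 1, 10, 8] sum 56, len 9
end 10: [10, 3, 10, 4, 1, 10, 8, 11] sum 57, len 8
end 11: [10, 4, 1, 10, 8, 11, 12] sum 56, len 7
end 12: [4, 1, 10, 8, 11, 12, 12] sum 58, len 7
Shortest qualifying length: 7.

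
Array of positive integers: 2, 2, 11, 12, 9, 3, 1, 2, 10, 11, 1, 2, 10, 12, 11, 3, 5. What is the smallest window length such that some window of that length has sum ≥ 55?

add 2: running sum 2 < 55
add 2: running sum 4 < 55
add 11: running sum 15 < 55
add 12: running sum 27 < 55
add 9: running sum 36 < 55
add 3: running sum 39 < 55
add 1: running sum 40 < 55
add 2: running sum 42 < 55
add 10: running sum 52 < 55
end 9: [11, 12, 9, 3, 1, 2, 10, 11] sum 59, len 8
end 10: [11, 12, 9, 3, 1, 2, 10, 11, 1] sum 60, len 9
end 11: [11, 12, 9, 3, 1, 2, 10, 11, 1, 2] sum 62, len 10
end 12: [12, 9, 3, 1, 2, 10, 11, 1, 2, 10] sum 61, len 10
end 13: [9, 3, 1, 2, 10, 11, 1, 2, 10, 12] sum 61, len 10
end 14: [10, 11, 1, 2, 10, 12, 11] sum 57, len 7
end 15: [10, 11, 1, 2, 10, 12, 11, 3] sum 60, len 8
end 16: [11, 1, 2, 10, 12, 11, 3, 5] sum 55, len 8
Shortest qualifying length: 7.

7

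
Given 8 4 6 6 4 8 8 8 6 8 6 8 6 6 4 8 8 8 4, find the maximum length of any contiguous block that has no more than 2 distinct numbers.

add 8: window [8] (1 distinct), len 1
add 4: window [8, 4] (2 distinct), len 2
add 6: window [4, 6] (2 distinct), len 2
add 6: window [4, 6, 6] (2 distinct), len 3
add 4: window [4, 6, 6, 4] (2 distinct), len 4
add 8: window [4, 8] (2 distinct), len 2
add 8: window [4, 8, 8] (2 distinct), len 3
add 8: window [4, 8, 8, 8] (2 distinct), len 4
add 6: window [8, 8, 8, 6] (2 distinct), len 4
add 8: window [8, 8, 8, 6, 8] (2 distinct), len 5
add 6: window [8, 8, 8, 6, 8, 6] (2 distinct), len 6
add 8: window [8, 8, 8, 6, 8, 6, 8] (2 distinct), len 7
add 6: window [8, 8, 8, 6, 8, 6, 8, 6] (2 distinct), len 8
add 6: window [8, 8, 8, 6, 8, 6, 8, 6, 6] (2 distinct), len 9
add 4: window [6, 6, 4] (2 distinct), len 3
add 8: window [4, 8] (2 distinct), len 2
add 8: window [4, 8, 8] (2 distinct), len 3
add 8: window [4, 8, 8, 8] (2 distinct), len 4
add 4: window [4, 8, 8, 8, 4] (2 distinct), len 5
Longest length with ≤2 distinct: 9.

9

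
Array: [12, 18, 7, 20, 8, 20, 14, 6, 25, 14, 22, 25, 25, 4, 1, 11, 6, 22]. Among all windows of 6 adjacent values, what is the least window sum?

69

(12, 18, 7, 20, 8, 20) → sum 85
(18, 7, 20, 8, 20, 14) → sum 87
(7, 20, 8, 20, 14, 6) → sum 75
(20, 8, 20, 14, 6, 25) → sum 93
(8, 20, 14, 6, 25, 14) → sum 87
(20, 14, 6, 25, 14, 22) → sum 101
(14, 6, 25, 14, 22, 25) → sum 106
(6, 25, 14, 22, 25, 25) → sum 117
(25, 14, 22, 25, 25, 4) → sum 115
(14, 22, 25, 25, 4, 1) → sum 91
(22, 25, 25, 4, 1, 11) → sum 88
(25, 25, 4, 1, 11, 6) → sum 72
(25, 4, 1, 11, 6, 22) → sum 69
Least of these is 69.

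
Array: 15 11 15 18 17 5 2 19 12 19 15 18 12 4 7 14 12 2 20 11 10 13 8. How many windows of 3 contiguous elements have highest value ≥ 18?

15 11 15 → max 15
11 15 18 → max 18  ≥ 18 ✓
15 18 17 → max 18  ≥ 18 ✓
18 17 5 → max 18  ≥ 18 ✓
17 5 2 → max 17
5 2 19 → max 19  ≥ 18 ✓
2 19 12 → max 19  ≥ 18 ✓
19 12 19 → max 19  ≥ 18 ✓
12 19 15 → max 19  ≥ 18 ✓
19 15 18 → max 19  ≥ 18 ✓
15 18 12 → max 18  ≥ 18 ✓
18 12 4 → max 18  ≥ 18 ✓
12 4 7 → max 12
4 7 14 → max 14
7 14 12 → max 14
14 12 2 → max 14
12 2 20 → max 20  ≥ 18 ✓
2 20 11 → max 20  ≥ 18 ✓
20 11 10 → max 20  ≥ 18 ✓
11 10 13 → max 13
10 13 8 → max 13
13 windows satisfy the condition.

13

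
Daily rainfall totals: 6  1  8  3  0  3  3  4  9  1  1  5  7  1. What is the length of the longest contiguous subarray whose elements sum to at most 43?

11

→ 6: sum 6, len 1
→ 1: sum 7, len 2
→ 8: sum 15, len 3
→ 3: sum 18, len 4
→ 0: sum 18, len 5
→ 3: sum 21, len 6
→ 3: sum 24, len 7
→ 4: sum 28, len 8
→ 9: sum 37, len 9
→ 1: sum 38, len 10
→ 1: sum 39, len 11
→ 5 (dropped 6): sum 38, len 11
→ 7 (dropped 1, 8): sum 36, len 10
→ 1: sum 37, len 11
Longest length seen: 11.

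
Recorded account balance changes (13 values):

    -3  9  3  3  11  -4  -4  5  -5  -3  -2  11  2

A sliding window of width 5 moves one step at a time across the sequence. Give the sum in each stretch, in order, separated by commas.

(-3, 9, 3, 3, 11) → sum 23
(9, 3, 3, 11, -4) → sum 22
(3, 3, 11, -4, -4) → sum 9
(3, 11, -4, -4, 5) → sum 11
(11, -4, -4, 5, -5) → sum 3
(-4, -4, 5, -5, -3) → sum -11
(-4, 5, -5, -3, -2) → sum -9
(5, -5, -3, -2, 11) → sum 6
(-5, -3, -2, 11, 2) → sum 3

23, 22, 9, 11, 3, -11, -9, 6, 3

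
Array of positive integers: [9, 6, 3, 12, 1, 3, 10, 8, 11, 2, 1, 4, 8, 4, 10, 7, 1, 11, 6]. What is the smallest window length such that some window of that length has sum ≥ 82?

13

Extend right; whenever the sum reaches 82, record the length and shrink from the left:
add 9: running sum 9 < 82
add 6: running sum 15 < 82
add 3: running sum 18 < 82
add 12: running sum 30 < 82
add 1: running sum 31 < 82
add 3: running sum 34 < 82
add 10: running sum 44 < 82
add 8: running sum 52 < 82
add 11: running sum 63 < 82
add 2: running sum 65 < 82
add 1: running sum 66 < 82
add 4: running sum 70 < 82
add 8: running sum 78 < 82
add 4: shortest ending here [9, 6, 3, 12, 1, 3, 10, 8, 11, 2, 1, 4, 8, 4] sum 82, len 14
add 10: shortest ending here [6, 3, 12, 1, 3, 10, 8, 11, 2, 1, 4, 8, 4, 10] sum 83, len 14
add 7: shortest ending here [3, 12, 1, 3, 10, 8, 11, 2, 1, 4, 8, 4, 10, 7] sum 84, len 14
add 1: shortest ending here [12, 1, 3, 10, 8, 11, 2, 1, 4, 8, 4, 10, 7, 1] sum 82, len 14
add 11: shortest ending here [12, 1, 3, 10, 8, 11, 2, 1, 4, 8, 4, 10, 7, 1, 11] sum 93, len 15
add 6: shortest ending here [10, 8, 11, 2, 1, 4, 8, 4, 10, 7, 1, 11, 6] sum 83, len 13
Shortest qualifying length: 13.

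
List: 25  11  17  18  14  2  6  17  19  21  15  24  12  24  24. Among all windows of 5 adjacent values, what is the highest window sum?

99

Window sums for each of the 11 positions:
25 11 17 18 14 → sum 85
11 17 18 14 2 → sum 62
17 18 14 2 6 → sum 57
18 14 2 6 17 → sum 57
14 2 6 17 19 → sum 58
2 6 17 19 21 → sum 65
6 17 19 21 15 → sum 78
17 19 21 15 24 → sum 96
19 21 15 24 12 → sum 91
21 15 24 12 24 → sum 96
15 24 12 24 24 → sum 99
Highest of these is 99.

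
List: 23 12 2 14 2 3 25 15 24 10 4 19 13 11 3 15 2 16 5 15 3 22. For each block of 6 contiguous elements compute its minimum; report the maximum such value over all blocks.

4

23 12 2 14 2 3 → min 2
12 2 14 2 3 25 → min 2
2 14 2 3 25 15 → min 2
14 2 3 25 15 24 → min 2
2 3 25 15 24 10 → min 2
3 25 15 24 10 4 → min 3
25 15 24 10 4 19 → min 4
15 24 10 4 19 13 → min 4
24 10 4 19 13 11 → min 4
10 4 19 13 11 3 → min 3
4 19 13 11 3 15 → min 3
19 13 11 3 15 2 → min 2
13 11 3 15 2 16 → min 2
11 3 15 2 16 5 → min 2
3 15 2 16 5 15 → min 2
15 2 16 5 15 3 → min 2
2 16 5 15 3 22 → min 2
Maximum of these is 4.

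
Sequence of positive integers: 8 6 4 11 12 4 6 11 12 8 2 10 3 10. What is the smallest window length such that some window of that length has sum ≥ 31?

3

Extend right; whenever the sum reaches 31, record the length and shrink from the left:
add 8: running sum 8 < 31
add 6: running sum 14 < 31
add 4: running sum 18 < 31
add 11: running sum 29 < 31
add 12: shortest ending here [6, 4, 11, 12] sum 33, len 4
add 4: shortest ending here [4, 11, 12, 4] sum 31, len 4
add 6: shortest ending here [11, 12, 4, 6] sum 33, len 4
add 11: shortest ending here [12, 4, 6, 11] sum 33, len 4
add 12: shortest ending here [4, 6, 11, 12] sum 33, len 4
add 8: shortest ending here [11, 12, 8] sum 31, len 3
add 2: shortest ending here [11, 12, 8, 2] sum 33, len 4
add 10: shortest ending here [12, 8, 2, 10] sum 32, len 4
add 3: shortest ending here [12, 8, 2, 10, 3] sum 35, len 5
add 10: shortest ending here [8, 2, 10, 3, 10] sum 33, len 5
Shortest qualifying length: 3.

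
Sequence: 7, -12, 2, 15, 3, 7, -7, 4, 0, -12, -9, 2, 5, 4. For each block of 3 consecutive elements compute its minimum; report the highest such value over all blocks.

(7, -12, 2) → min -12
(-12, 2, 15) → min -12
(2, 15, 3) → min 2
(15, 3, 7) → min 3
(3, 7, -7) → min -7
(7, -7, 4) → min -7
(-7, 4, 0) → min -7
(4, 0, -12) → min -12
(0, -12, -9) → min -12
(-12, -9, 2) → min -12
(-9, 2, 5) → min -9
(2, 5, 4) → min 2
Highest of these is 3.

3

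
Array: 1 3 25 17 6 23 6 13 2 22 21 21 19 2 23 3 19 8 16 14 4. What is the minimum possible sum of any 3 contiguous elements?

Each size-3 window and its sum:
1 3 25 → sum 29
3 25 17 → sum 45
25 17 6 → sum 48
17 6 23 → sum 46
6 23 6 → sum 35
23 6 13 → sum 42
6 13 2 → sum 21
13 2 22 → sum 37
2 22 21 → sum 45
22 21 21 → sum 64
21 21 19 → sum 61
21 19 2 → sum 42
19 2 23 → sum 44
2 23 3 → sum 28
23 3 19 → sum 45
3 19 8 → sum 30
19 8 16 → sum 43
8 16 14 → sum 38
16 14 4 → sum 34
Minimum of these is 21.

21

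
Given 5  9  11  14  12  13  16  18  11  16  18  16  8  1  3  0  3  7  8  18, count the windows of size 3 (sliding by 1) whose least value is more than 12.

2

5 9 11 → min 5
9 11 14 → min 9
11 14 12 → min 11
14 12 13 → min 12
12 13 16 → min 12
13 16 18 → min 13  > 12 ✓
16 18 11 → min 11
18 11 16 → min 11
11 16 18 → min 11
16 18 16 → min 16  > 12 ✓
18 16 8 → min 8
16 8 1 → min 1
8 1 3 → min 1
1 3 0 → min 0
3 0 3 → min 0
0 3 7 → min 0
3 7 8 → min 3
7 8 18 → min 7
2 windows satisfy the condition.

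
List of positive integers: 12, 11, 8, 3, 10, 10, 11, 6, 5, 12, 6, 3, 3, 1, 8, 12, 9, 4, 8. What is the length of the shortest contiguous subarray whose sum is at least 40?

5

add 12: running sum 12 < 40
add 11: running sum 23 < 40
add 8: running sum 31 < 40
add 3: running sum 34 < 40
end 4: [12, 11, 8, 3, 10] sum 44, len 5
end 5: [11, 8, 3, 10, 10] sum 42, len 5
end 6: [8, 3, 10, 10, 11] sum 42, len 5
end 7: [3, 10, 10, 11, 6] sum 40, len 5
end 8: [10, 10, 11, 6, 5] sum 42, len 5
end 9: [10, 11, 6, 5, 12] sum 44, len 5
end 10: [11, 6, 5, 12, 6] sum 40, len 5
end 11: [11, 6, 5, 12, 6, 3] sum 43, len 6
end 12: [11, 6, 5, 12, 6, 3, 3] sum 46, len 7
end 13: [11, 6, 5, 12, 6, 3, 3, 1] sum 47, len 8
end 14: [6, 5, 12, 6, 3, 3, 1, 8] sum 44, len 8
end 15: [12, 6, 3, 3, 1, 8, 12] sum 45, len 7
end 16: [6, 3, 3, 1, 8, 12, 9] sum 42, len 7
end 17: [3, 3, 1, 8, 12, 9, 4] sum 40, len 7
end 18: [8, 12, 9, 4, 8] sum 41, len 5
Shortest qualifying length: 5.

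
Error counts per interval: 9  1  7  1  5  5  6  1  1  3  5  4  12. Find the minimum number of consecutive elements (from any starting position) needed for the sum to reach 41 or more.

add 9: running sum 9 < 41
add 1: running sum 10 < 41
add 7: running sum 17 < 41
add 1: running sum 18 < 41
add 5: running sum 23 < 41
add 5: running sum 28 < 41
add 6: running sum 34 < 41
add 1: running sum 35 < 41
add 1: running sum 36 < 41
add 3: running sum 39 < 41
add 5: shortest ending here [9, 1, 7, 1, 5, 5, 6, 1, 1, 3, 5] sum 44, len 11
add 4: shortest ending here [9, 1, 7, 1, 5, 5, 6, 1, 1, 3, 5, 4] sum 48, len 12
add 12: shortest ending here [5, 5, 6, 1, 1, 3, 5, 4, 12] sum 42, len 9
Shortest qualifying length: 9.

9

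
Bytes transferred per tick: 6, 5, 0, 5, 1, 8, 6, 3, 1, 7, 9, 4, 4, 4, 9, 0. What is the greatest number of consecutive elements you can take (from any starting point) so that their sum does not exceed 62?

→ 6: sum 6, len 1
→ 5: sum 11, len 2
→ 0: sum 11, len 3
→ 5: sum 16, len 4
→ 1: sum 17, len 5
→ 8: sum 25, len 6
→ 6: sum 31, len 7
→ 3: sum 34, len 8
→ 1: sum 35, len 9
→ 7: sum 42, len 10
→ 9: sum 51, len 11
→ 4: sum 55, len 12
→ 4: sum 59, len 13
→ 4 (dropped 6): sum 57, len 13
→ 9 (dropped 5): sum 61, len 13
→ 0: sum 61, len 14
Longest length seen: 14.

14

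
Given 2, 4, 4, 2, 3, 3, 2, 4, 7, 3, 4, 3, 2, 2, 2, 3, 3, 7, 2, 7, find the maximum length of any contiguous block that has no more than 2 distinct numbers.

[2] 1 distinct, len 1
[2, 4] 2 distinct, len 2
[2, 4, 4] 2 distinct, len 3
[2, 4, 4, 2] 2 distinct, len 4
[2, 3] 2 distinct, len 2
[2, 3, 3] 2 distinct, len 3
[2, 3, 3, 2] 2 distinct, len 4
[2, 4] 2 distinct, len 2
[4, 7] 2 distinct, len 2
[7, 3] 2 distinct, len 2
[3, 4] 2 distinct, len 2
[3, 4, 3] 2 distinct, len 3
[3, 2] 2 distinct, len 2
[3, 2, 2] 2 distinct, len 3
[3, 2, 2, 2] 2 distinct, len 4
[3, 2, 2, 2, 3] 2 distinct, len 5
[3, 2, 2, 2, 3, 3] 2 distinct, len 6
[3, 3, 7] 2 distinct, len 3
[7, 2] 2 distinct, len 2
[7, 2, 7] 2 distinct, len 3
Longest length with ≤2 distinct: 6.

6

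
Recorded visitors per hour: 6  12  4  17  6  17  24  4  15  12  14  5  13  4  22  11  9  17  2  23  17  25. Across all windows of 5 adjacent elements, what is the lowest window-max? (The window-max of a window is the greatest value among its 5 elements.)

[6, 12, 4, 17, 6] → max 17
[12, 4, 17, 6, 17] → max 17
[4, 17, 6, 17, 24] → max 24
[17, 6, 17, 24, 4] → max 24
[6, 17, 24, 4, 15] → max 24
[17, 24, 4, 15, 12] → max 24
[24, 4, 15, 12, 14] → max 24
[4, 15, 12, 14, 5] → max 15
[15, 12, 14, 5, 13] → max 15
[12, 14, 5, 13, 4] → max 14
[14, 5, 13, 4, 22] → max 22
[5, 13, 4, 22, 11] → max 22
[13, 4, 22, 11, 9] → max 22
[4, 22, 11, 9, 17] → max 22
[22, 11, 9, 17, 2] → max 22
[11, 9, 17, 2, 23] → max 23
[9, 17, 2, 23, 17] → max 23
[17, 2, 23, 17, 25] → max 25
Lowest of these is 14.

14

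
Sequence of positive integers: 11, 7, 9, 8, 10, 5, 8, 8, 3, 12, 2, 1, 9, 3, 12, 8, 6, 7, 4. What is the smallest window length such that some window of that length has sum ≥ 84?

add 11: running sum 11 < 84
add 7: running sum 18 < 84
add 9: running sum 27 < 84
add 8: running sum 35 < 84
add 10: running sum 45 < 84
add 5: running sum 50 < 84
add 8: running sum 58 < 84
add 8: running sum 66 < 84
add 3: running sum 69 < 84
add 12: running sum 81 < 84
add 2: running sum 83 < 84
end 11: [11, 7, 9, 8, 10, 5, 8, 8, 3, 12, 2, 1] sum 84, len 12
end 12: [11, 7, 9, 8, 10, 5, 8, 8, 3, 12, 2, 1, 9] sum 93, len 13
end 13: [7, 9, 8, 10, 5, 8, 8, 3, 12, 2, 1, 9, 3] sum 85, len 13
end 14: [9, 8, 10, 5, 8, 8, 3, 12, 2, 1, 9, 3, 12] sum 90, len 13
end 15: [8, 10, 5, 8, 8, 3, 12, 2, 1, 9, 3, 12, 8] sum 89, len 13
end 16: [10, 5, 8, 8, 3, 12, 2, 1, 9, 3, 12, 8, 6] sum 87, len 13
end 17: [5, 8, 8, 3, 12, 2, 1, 9, 3, 12, 8, 6, 7] sum 84, len 13
end 18: [5, 8, 8, 3, 12, 2, 1, 9, 3, 12, 8, 6, 7, 4] sum 88, len 14
Shortest qualifying length: 12.

12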